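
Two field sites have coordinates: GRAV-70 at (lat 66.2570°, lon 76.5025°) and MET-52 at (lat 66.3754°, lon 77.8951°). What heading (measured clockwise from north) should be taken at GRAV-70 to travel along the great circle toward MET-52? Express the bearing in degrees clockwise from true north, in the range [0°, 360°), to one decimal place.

Δλ = 1.3926°
y = sin Δλ · cos φ₂ = 0.009739
x = cos φ₁ sin φ₂ − sin φ₁ cos φ₂ cos Δλ = 0.002175
θ = atan2(y, x) = 77.4122° → 77.4122° (mod 360°)

77.4°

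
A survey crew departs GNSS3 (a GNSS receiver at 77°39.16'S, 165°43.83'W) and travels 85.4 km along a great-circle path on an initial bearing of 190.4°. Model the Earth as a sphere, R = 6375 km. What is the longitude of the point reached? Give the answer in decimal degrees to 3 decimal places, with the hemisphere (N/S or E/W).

166.420°W

GNSS3: φ = -77.65267°, λ = -165.73050°
δ = d/R = 85.4/6375 = 0.013396 rad
φ₂ = arcsin(sin φ₁ cos δ + cos φ₁ sin δ cos θ)
   = arcsin(-0.97687·0.99991 + 0.21384·0.01340·-0.98357) = -78.40678°
λ₂ = λ₁ + atan2(sin θ sin δ cos φ₁, cos δ − sin φ₁ sin φ₂) = -166.41996°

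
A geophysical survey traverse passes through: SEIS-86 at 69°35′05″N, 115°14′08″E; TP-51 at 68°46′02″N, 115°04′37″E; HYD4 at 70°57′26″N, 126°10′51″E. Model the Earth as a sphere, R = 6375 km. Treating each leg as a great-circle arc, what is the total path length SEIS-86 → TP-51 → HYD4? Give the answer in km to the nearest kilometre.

580 km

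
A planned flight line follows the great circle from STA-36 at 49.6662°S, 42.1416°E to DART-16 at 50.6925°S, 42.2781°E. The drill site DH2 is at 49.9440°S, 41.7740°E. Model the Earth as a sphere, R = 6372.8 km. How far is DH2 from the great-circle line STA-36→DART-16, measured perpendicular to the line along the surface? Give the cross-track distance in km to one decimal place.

28.8 km

δ₁₃ = central angle STA-36→DH2 = 0.006376 rad  (haversine)
θ₁₃ = bearing STA-36→DH2 = 220.358°,  θ₁₂ = bearing STA-36→DART-16 = 175.184°
dₓₜ = R·arcsin(sin δ₁₃ · sin(θ₁₃ − θ₁₂)) = 6372.8·arcsin(0.00638·sin(45.173°)) = 28.819 km
|dₓₜ| = 28.819 km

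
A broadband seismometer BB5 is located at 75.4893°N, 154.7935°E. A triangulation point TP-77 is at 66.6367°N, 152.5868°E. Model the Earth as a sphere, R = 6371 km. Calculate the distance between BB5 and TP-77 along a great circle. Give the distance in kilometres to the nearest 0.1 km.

Δφ = -8.8526°,  Δλ = -2.2067°
a = sin²(Δφ/2) + cos φ₁ cos φ₂ sin²(Δλ/2) = 0.005993
c = 2·arcsin(√a) = 0.154985 rad = 8.8800°
d = R·c = 6371 × 0.154985 = 987.4 km

987.4 km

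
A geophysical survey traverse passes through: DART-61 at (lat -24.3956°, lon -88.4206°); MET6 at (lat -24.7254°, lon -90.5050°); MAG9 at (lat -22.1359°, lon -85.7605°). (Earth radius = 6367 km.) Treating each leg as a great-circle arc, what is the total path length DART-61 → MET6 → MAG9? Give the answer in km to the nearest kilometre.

777 km

DART-61→MET6: c = 0.033585 rad, d = 213.83 km
MET6→MAG9: c = 0.088393 rad, d = 562.80 km
Total = 213.83 + 562.80 = 776.63 km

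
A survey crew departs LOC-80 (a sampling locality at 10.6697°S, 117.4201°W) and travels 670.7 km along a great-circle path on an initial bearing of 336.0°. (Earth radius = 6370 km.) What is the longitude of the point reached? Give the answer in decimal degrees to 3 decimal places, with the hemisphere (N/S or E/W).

δ = d/R = 670.7/6370 = 0.105290 rad
φ₂ = arcsin(sin φ₁ cos δ + cos φ₁ sin δ cos θ)
   = arcsin(-0.18515·0.99446 + 0.98271·0.10510·0.91355) = -5.15047°
λ₂ = λ₁ + atan2(sin θ sin δ cos φ₁, cos δ − sin φ₁ sin φ₂) = -119.87997°

119.880°W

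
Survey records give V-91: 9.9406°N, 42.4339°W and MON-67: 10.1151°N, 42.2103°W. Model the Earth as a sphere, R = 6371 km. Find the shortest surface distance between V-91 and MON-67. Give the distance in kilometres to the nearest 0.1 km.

Δφ = 0.1745°,  Δλ = 0.2236°
a = sin²(Δφ/2) + cos φ₁ cos φ₂ sin²(Δλ/2) = 0.000006
c = 2·arcsin(√a) = 0.004903 rad = 0.2809°
d = R·c = 6371 × 0.004903 = 31.2 km

31.2 km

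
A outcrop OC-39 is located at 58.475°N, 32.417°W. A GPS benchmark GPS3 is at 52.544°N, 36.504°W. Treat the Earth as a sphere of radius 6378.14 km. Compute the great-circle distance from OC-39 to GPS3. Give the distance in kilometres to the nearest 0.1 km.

708.4 km

Δφ = -5.9310°,  Δλ = -4.0870°
a = sin²(Δφ/2) + cos φ₁ cos φ₂ sin²(Δλ/2) = 0.003081
c = 2·arcsin(√a) = 0.111067 rad = 6.3637°
d = R·c = 6378.14 × 0.111067 = 708.4 km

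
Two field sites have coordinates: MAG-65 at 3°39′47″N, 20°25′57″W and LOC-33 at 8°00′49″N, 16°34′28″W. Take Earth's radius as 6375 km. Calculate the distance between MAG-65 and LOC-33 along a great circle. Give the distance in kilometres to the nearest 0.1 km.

645.4 km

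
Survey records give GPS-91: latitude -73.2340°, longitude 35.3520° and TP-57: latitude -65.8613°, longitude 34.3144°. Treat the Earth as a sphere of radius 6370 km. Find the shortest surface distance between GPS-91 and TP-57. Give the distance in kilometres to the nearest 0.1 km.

Δφ = 7.3727°,  Δλ = -1.0376°
a = sin²(Δφ/2) + cos φ₁ cos φ₂ sin²(Δλ/2) = 0.004143
c = 2·arcsin(√a) = 0.128829 rad = 7.3813°
d = R·c = 6370 × 0.128829 = 820.6 km

820.6 km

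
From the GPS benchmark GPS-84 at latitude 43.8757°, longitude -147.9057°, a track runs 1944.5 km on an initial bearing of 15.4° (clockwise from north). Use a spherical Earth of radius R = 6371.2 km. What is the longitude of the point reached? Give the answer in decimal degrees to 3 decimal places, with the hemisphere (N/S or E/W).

138.596°W

δ = d/R = 1944.5/6371.2 = 0.305202 rad
φ₂ = arcsin(sin φ₁ cos δ + cos φ₁ sin δ cos θ)
   = arcsin(0.69310·0.95379 + 0.72085·0.30049·0.96410) = 60.44610°
λ₂ = λ₁ + atan2(sin θ sin δ cos φ₁, cos δ − sin φ₁ sin φ₂) = -138.59559°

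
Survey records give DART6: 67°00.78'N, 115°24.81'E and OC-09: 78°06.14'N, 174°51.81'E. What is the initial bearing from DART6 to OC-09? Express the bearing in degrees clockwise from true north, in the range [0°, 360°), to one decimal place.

DART6: φ = +67.01300°, λ = +115.41350°
OC-09: φ = +78.10233°, λ = +174.86350°
Δλ = 59.4500°
y = sin Δλ · cos φ₂ = 0.177546
x = cos φ₁ sin φ₂ − sin φ₁ cos φ₂ cos Δλ = 0.285663
θ = atan2(y, x) = 31.8619° → 31.8619° (mod 360°)

31.9°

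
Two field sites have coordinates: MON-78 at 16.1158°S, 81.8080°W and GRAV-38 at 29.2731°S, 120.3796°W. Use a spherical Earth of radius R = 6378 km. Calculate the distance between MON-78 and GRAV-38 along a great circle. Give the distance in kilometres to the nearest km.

Δφ = -13.1573°,  Δλ = -38.5716°
a = sin²(Δφ/2) + cos φ₁ cos φ₂ sin²(Δλ/2) = 0.104541
c = 2·arcsin(√a) = 0.658489 rad = 37.7286°
d = R·c = 6378 × 0.658489 = 4199.8 km

4200 km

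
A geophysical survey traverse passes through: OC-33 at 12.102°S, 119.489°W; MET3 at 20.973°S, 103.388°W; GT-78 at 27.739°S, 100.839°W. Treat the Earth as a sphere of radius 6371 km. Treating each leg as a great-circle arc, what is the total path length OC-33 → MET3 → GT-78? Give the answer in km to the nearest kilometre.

OC-33→MET3: c = 0.310355 rad, d = 1977.27 km
MET3→GT-78: c = 0.124838 rad, d = 795.34 km
Total = 1977.27 + 795.34 = 2772.62 km

2773 km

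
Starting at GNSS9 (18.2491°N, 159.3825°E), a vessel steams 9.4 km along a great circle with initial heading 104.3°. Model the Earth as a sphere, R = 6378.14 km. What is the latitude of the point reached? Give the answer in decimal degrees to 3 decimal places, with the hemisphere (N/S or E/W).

δ = d/R = 9.4/6378.14 = 0.001474 rad
φ₂ = arcsin(sin φ₁ cos δ + cos φ₁ sin δ cos θ)
   = arcsin(0.31315·1.00000 + 0.94970·0.00147·-0.24700) = 18.22822°
λ₂ = λ₁ + atan2(sin θ sin δ cos φ₁, cos δ − sin φ₁ sin φ₂) = 159.46865°

18.228°N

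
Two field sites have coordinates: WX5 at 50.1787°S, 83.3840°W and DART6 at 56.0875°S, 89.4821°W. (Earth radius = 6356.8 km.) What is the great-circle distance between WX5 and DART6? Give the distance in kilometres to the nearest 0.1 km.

Δφ = -5.9088°,  Δλ = -6.0981°
a = sin²(Δφ/2) + cos φ₁ cos φ₂ sin²(Δλ/2) = 0.003667
c = 2·arcsin(√a) = 0.121192 rad = 6.9438°
d = R·c = 6356.8 × 0.121192 = 770.4 km

770.4 km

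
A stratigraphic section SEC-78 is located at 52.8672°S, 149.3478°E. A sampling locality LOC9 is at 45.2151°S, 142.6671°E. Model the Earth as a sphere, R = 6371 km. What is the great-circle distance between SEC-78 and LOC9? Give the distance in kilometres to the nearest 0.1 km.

979.4 km

Δφ = 7.6521°,  Δλ = -6.6807°
a = sin²(Δφ/2) + cos φ₁ cos φ₂ sin²(Δλ/2) = 0.005896
c = 2·arcsin(√a) = 0.153726 rad = 8.8079°
d = R·c = 6371 × 0.153726 = 979.4 km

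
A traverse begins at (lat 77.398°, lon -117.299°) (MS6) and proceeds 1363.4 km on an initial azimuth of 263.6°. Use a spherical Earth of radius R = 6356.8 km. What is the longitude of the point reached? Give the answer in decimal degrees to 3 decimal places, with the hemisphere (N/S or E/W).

159.127°W

δ = d/R = 1363.4/6356.8 = 0.214479 rad
φ₂ = arcsin(sin φ₁ cos δ + cos φ₁ sin δ cos θ)
   = arcsin(0.97591·0.97709 + 0.21818·0.21284·-0.11147) = 71.50879°
λ₂ = λ₁ + atan2(sin θ sin δ cos φ₁, cos δ − sin φ₁ sin φ₂) = -159.12689°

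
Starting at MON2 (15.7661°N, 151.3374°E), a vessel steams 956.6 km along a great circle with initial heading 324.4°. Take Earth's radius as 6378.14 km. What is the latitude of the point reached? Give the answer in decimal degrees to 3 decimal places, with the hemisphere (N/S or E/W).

δ = d/R = 956.6/6378.14 = 0.149981 rad
φ₂ = arcsin(sin φ₁ cos δ + cos φ₁ sin δ cos θ)
   = arcsin(0.27171·0.98877 + 0.96238·0.14942·0.81310) = 22.67994°
λ₂ = λ₁ + atan2(sin θ sin δ cos φ₁, cos δ − sin φ₁ sin φ₂) = 145.92809°

22.680°N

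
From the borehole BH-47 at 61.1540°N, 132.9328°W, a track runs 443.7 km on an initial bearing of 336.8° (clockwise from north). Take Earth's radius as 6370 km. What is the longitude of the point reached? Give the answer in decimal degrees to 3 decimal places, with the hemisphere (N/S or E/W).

136.622°W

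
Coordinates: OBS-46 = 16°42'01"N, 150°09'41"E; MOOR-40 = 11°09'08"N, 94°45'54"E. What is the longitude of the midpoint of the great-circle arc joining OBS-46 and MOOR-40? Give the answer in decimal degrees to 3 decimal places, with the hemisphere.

122.102°E

OBS-46: φ = +16.70028°, λ = +150.16139°
MOOR-40: φ = +11.15222°, λ = +94.76500°
Bx = cos φ₂ cos Δλ = 0.557172,  By = cos φ₂ sin Δλ = -0.807558
φₘ = atan2(sin φ₁ + sin φ₂, √((cos φ₁ + Bx)² + By²)) = 15.64477°
λₘ = λ₁ + atan2(By, cos φ₁ + Bx) = 122.10181°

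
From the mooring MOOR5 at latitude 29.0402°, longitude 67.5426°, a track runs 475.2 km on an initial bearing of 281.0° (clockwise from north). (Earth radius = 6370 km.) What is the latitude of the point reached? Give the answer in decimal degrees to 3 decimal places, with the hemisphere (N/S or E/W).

29.769°N

δ = d/R = 475.2/6370 = 0.074600 rad
φ₂ = arcsin(sin φ₁ cos δ + cos φ₁ sin δ cos θ)
   = arcsin(0.48542·0.99722 + 0.87428·0.07453·0.19081) = 29.76912°
λ₂ = λ₁ + atan2(sin θ sin δ cos φ₁, cos δ − sin φ₁ sin φ₂) = 62.70776°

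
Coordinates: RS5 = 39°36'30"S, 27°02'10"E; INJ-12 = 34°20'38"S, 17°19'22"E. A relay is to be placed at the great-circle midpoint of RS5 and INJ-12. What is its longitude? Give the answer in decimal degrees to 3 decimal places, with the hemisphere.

RS5: φ = -39.60833°, λ = +27.03611°
INJ-12: φ = -34.34389°, λ = +17.32278°
Bx = cos φ₂ cos Δλ = 0.813830,  By = cos φ₂ sin Δλ = -0.139305
φₘ = atan2(sin φ₁ + sin φ₂, √((cos φ₁ + Bx)² + By²)) = -37.07507°
λₘ = λ₁ + atan2(By, cos φ₁ + Bx) = 22.01094°

22.011°E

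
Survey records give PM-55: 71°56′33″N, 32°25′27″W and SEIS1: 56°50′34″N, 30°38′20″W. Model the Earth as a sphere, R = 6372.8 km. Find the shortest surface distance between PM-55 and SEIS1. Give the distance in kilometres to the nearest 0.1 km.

1681.5 km

PM-55: φ = +71.94250°, λ = -32.42417°
SEIS1: φ = +56.84278°, λ = -30.63889°
Δφ = -15.0997°,  Δλ = 1.7853°
a = sin²(Δφ/2) + cos φ₁ cos φ₂ sin²(Δλ/2) = 0.017304
c = 2·arcsin(√a) = 0.263856 rad = 15.1178°
d = R·c = 6372.8 × 0.263856 = 1681.5 km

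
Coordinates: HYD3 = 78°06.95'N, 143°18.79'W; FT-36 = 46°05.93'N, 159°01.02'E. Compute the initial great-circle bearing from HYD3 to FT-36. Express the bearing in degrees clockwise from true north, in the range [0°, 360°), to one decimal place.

HYD3: φ = +78.11583°, λ = -143.31317°
FT-36: φ = +46.09883°, λ = +159.01700°
Δλ = -57.6698°
y = sin Δλ · cos φ₂ = -0.585923
x = cos φ₁ sin φ₂ − sin φ₁ cos φ₂ cos Δλ = -0.214506
θ = atan2(y, x) = -110.1076° → 249.8924° (mod 360°)

249.9°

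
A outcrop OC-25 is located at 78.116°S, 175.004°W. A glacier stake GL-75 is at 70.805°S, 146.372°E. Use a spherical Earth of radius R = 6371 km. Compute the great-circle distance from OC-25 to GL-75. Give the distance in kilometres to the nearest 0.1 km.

1367.3 km

Δφ = 7.3110°,  Δλ = -38.6240°
a = sin²(Δφ/2) + cos φ₁ cos φ₂ sin²(Δλ/2) = 0.011470
c = 2·arcsin(√a) = 0.214609 rad = 12.2962°
d = R·c = 6371 × 0.214609 = 1367.3 km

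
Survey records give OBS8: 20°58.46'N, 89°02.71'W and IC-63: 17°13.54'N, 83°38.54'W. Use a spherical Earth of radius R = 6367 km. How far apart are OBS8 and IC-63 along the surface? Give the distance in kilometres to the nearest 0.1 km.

703.7 km

OBS8: φ = +20.97433°, λ = -89.04517°
IC-63: φ = +17.22567°, λ = -83.64233°
Δφ = -3.7487°,  Δλ = 5.4028°
a = sin²(Δφ/2) + cos φ₁ cos φ₂ sin²(Δλ/2) = 0.003051
c = 2·arcsin(√a) = 0.110526 rad = 6.3327°
d = R·c = 6367 × 0.110526 = 703.7 km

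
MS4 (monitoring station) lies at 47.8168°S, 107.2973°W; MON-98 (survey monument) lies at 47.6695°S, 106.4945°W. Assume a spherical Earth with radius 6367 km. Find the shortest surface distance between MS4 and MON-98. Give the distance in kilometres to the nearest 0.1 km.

62.2 km

Δφ = 0.1473°,  Δλ = 0.8028°
a = sin²(Δφ/2) + cos φ₁ cos φ₂ sin²(Δλ/2) = 0.000024
c = 2·arcsin(√a) = 0.009766 rad = 0.5596°
d = R·c = 6367 × 0.009766 = 62.2 km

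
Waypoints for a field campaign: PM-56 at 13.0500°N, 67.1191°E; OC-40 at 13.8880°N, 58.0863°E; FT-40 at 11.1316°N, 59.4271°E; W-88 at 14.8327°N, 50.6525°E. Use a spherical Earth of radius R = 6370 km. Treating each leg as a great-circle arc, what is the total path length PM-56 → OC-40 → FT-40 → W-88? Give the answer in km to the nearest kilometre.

2356 km

PM-56→OC-40: c = 0.154002 rad, d = 980.99 km
OC-40→FT-40: c = 0.053256 rad, d = 339.24 km
FT-40→W-88: c = 0.162578 rad, d = 1035.62 km
Total = 980.99 + 339.24 + 1035.62 = 2355.85 km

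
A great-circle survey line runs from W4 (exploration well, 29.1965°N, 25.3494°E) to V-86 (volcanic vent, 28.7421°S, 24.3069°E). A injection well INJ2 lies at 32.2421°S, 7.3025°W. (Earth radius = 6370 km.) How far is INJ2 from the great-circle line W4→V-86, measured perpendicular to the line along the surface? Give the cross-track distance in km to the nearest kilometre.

2909 km

δ₁₃ = central angle W4→INJ2 = 1.201011 rad  (haversine)
θ₁₃ = bearing W4→INJ2 = 209.303°,  θ₁₂ = bearing W4→V-86 = 181.078°
dₓₜ = R·arcsin(sin δ₁₃ · sin(θ₁₃ − θ₁₂)) = 6370·arcsin(0.93240·sin(28.224°)) = 2908.930 km
|dₓₜ| = 2908.930 km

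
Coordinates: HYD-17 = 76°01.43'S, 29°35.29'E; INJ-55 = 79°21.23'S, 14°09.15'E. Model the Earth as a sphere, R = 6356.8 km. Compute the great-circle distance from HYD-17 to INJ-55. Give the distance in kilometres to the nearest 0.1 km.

HYD-17: φ = -76.02383°, λ = +29.58817°
INJ-55: φ = -79.35383°, λ = +14.15250°
Δφ = -3.3300°,  Δλ = -15.4357°
a = sin²(Δφ/2) + cos φ₁ cos φ₂ sin²(Δλ/2) = 0.001649
c = 2·arcsin(√a) = 0.081236 rad = 4.6545°
d = R·c = 6356.8 × 0.081236 = 516.4 km

516.4 km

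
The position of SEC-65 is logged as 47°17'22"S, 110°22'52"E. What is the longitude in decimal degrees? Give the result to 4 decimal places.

110° + 22′/60 + 52″/3600 = 110 + 0.36667 + 0.01444 = 110.3811°

110.3811°E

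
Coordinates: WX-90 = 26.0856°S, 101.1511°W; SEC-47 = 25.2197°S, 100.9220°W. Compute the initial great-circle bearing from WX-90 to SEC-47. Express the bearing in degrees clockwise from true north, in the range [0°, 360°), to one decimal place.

13.5°

Δλ = 0.2291°
y = sin Δλ · cos φ₂ = 0.003617
x = cos φ₁ sin φ₂ − sin φ₁ cos φ₂ cos Δλ = 0.015109
θ = atan2(y, x) = 13.4643° → 13.4643° (mod 360°)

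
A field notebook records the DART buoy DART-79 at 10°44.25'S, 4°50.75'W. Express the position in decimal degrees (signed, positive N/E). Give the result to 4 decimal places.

lat: 10.7375° S → -10.7375°
lon: 4.8458° W → -4.8458°

-10.7375°, -4.8458°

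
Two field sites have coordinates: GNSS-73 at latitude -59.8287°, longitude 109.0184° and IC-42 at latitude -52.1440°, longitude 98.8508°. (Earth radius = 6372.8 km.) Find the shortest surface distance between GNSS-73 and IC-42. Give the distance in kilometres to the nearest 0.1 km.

1060.9 km

Δφ = 7.6847°,  Δλ = -10.1676°
a = sin²(Δφ/2) + cos φ₁ cos φ₂ sin²(Δλ/2) = 0.006912
c = 2·arcsin(√a) = 0.166473 rad = 9.5382°
d = R·c = 6372.8 × 0.166473 = 1060.9 km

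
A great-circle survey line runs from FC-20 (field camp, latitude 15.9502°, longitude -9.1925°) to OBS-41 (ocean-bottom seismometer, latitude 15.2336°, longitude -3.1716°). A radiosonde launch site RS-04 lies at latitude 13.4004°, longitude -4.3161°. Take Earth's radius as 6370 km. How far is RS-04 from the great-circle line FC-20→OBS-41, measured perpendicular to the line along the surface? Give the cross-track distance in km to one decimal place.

218.5 km

δ₁₃ = central angle FC-20→RS-04 = 0.093582 rad  (haversine)
θ₁₃ = bearing FC-20→RS-04 = 117.757°,  θ₁₂ = bearing FC-20→OBS-41 = 96.228°
dₓₜ = R·arcsin(sin δ₁₃ · sin(θ₁₃ − θ₁₂)) = 6370·arcsin(0.09345·sin(21.530°)) = 218.488 km
|dₓₜ| = 218.488 km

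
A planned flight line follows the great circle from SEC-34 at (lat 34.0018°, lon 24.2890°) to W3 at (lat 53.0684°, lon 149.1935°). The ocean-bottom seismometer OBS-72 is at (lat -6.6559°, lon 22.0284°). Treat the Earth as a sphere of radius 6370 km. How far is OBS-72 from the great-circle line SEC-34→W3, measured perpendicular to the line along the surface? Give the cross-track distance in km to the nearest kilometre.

δ₁₃ = central angle SEC-34→OBS-72 = 0.710594 rad  (haversine)
θ₁₃ = bearing SEC-34→OBS-72 = 183.443°,  θ₁₂ = bearing SEC-34→W3 = 29.958°
dₓₜ = R·arcsin(sin δ₁₃ · sin(θ₁₃ − θ₁₂)) = 6370·arcsin(0.65228·sin(153.485°)) = 1882.184 km
|dₓₜ| = 1882.184 km

1882 km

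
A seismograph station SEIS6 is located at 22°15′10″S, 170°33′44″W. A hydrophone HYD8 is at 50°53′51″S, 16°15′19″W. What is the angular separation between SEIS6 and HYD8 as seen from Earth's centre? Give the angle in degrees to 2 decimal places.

103.42°

SEIS6: φ = -22.25278°, λ = -170.56222°
HYD8: φ = -50.89750°, λ = -16.25528°
Δφ = -28.6447°,  Δλ = 154.3069°
a = sin²(Δφ/2) + cos φ₁ cos φ₂ sin²(Δλ/2) = 0.616074
c = 2·arcsin(√a) = 1.805082 rad = 103.4236°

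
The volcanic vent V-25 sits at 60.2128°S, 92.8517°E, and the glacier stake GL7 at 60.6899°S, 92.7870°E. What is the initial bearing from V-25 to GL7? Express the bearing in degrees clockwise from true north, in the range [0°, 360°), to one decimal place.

183.8°

Δλ = -0.0647°
y = sin Δλ · cos φ₂ = -0.000553
x = cos φ₁ sin φ₂ − sin φ₁ cos φ₂ cos Δλ = -0.008327
θ = atan2(y, x) = -176.2020° → 183.7980° (mod 360°)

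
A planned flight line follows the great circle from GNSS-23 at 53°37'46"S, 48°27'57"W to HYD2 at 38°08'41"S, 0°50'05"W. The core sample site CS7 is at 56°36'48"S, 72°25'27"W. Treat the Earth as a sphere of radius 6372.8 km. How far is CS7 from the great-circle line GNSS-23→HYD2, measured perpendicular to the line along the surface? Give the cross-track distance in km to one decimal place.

GNSS-23: φ = -53.62944°, λ = -48.46583°
HYD2: φ = -38.14472°, λ = -0.83472°
CS7: φ = -56.61333°, λ = -72.42417°
δ₁₃ = central angle GNSS-23→CS7 = 0.243382 rad  (haversine)
θ₁₃ = bearing GNSS-23→CS7 = 248.011°,  θ₁₂ = bearing GNSS-23→HYD2 = 84.058°
dₓₜ = R·arcsin(sin δ₁₃ · sin(θ₁₃ − θ₁₂)) = 6372.8·arcsin(0.24099·sin(163.953°)) = 424.825 km
|dₓₜ| = 424.825 km

424.8 km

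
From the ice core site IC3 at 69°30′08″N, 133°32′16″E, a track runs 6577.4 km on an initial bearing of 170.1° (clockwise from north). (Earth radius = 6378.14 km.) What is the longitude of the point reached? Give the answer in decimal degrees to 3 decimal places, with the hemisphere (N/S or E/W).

142.171°E

IC3: φ = +69.50222°, λ = +133.53778°
δ = d/R = 6577.4/6378.14 = 1.031241 rad
φ₂ = arcsin(sin φ₁ cos δ + cos φ₁ sin δ cos θ)
   = arcsin(0.93669·0.51375 + 0.35017·0.85794·-0.98511) = 10.67718°
λ₂ = λ₁ + atan2(sin θ sin δ cos φ₁, cos δ − sin φ₁ sin φ₂) = 142.17068°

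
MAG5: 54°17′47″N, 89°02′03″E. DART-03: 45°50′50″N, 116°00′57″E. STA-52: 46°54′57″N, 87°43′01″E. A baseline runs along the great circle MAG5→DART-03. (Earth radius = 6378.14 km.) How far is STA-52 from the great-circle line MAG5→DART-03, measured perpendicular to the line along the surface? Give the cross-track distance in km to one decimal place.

818.4 km

MAG5: φ = +54.29639°, λ = +89.03417°
DART-03: φ = +45.84722°, λ = +116.01583°
STA-52: φ = +46.91583°, λ = +87.71694°
δ₁₃ = central angle MAG5→STA-52 = 0.129632 rad  (haversine)
θ₁₃ = bearing MAG5→STA-52 = 186.977°,  θ₁₂ = bearing MAG5→DART-03 = 105.115°
dₓₜ = R·arcsin(sin δ₁₃ · sin(θ₁₃ − θ₁₂)) = 6378.14·arcsin(0.12927·sin(81.862°)) = 818.442 km
|dₓₜ| = 818.442 km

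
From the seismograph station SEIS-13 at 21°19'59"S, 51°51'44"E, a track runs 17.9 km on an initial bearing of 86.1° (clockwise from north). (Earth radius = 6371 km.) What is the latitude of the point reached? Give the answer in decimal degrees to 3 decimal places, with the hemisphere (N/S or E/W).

21.322°S

SEIS-13: φ = -21.33306°, λ = +51.86222°
δ = d/R = 17.9/6371 = 0.002810 rad
φ₂ = arcsin(sin φ₁ cos δ + cos φ₁ sin δ cos θ)
   = arcsin(-0.36379·1.00000 + 0.93148·0.00281·0.06802) = -21.32202°
λ₂ = λ₁ + atan2(sin θ sin δ cos φ₁, cos δ − sin φ₁ sin φ₂) = 52.03463°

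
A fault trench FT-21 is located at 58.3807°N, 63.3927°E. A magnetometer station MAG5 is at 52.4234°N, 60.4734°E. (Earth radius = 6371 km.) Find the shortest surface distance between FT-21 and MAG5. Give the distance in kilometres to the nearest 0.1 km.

687.4 km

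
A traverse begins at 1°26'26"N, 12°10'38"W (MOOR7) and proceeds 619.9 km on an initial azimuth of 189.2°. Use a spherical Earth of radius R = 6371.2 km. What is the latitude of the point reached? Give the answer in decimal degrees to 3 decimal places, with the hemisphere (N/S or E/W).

4.062°S

MOOR7: φ = +1.44056°, λ = -12.17722°
δ = d/R = 619.9/6371.2 = 0.097297 rad
φ₂ = arcsin(sin φ₁ cos δ + cos φ₁ sin δ cos θ)
   = arcsin(0.02514·0.99527 + 0.99968·0.09714·-0.98714) = -4.06240°
λ₂ = λ₁ + atan2(sin θ sin δ cos φ₁, cos δ − sin φ₁ sin φ₂) = -13.06939°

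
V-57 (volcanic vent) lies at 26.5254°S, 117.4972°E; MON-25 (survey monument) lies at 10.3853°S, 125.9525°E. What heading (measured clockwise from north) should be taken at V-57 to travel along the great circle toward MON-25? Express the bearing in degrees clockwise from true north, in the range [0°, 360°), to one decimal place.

Δλ = 8.4553°
y = sin Δλ · cos φ₂ = 0.144629
x = cos φ₁ sin φ₂ − sin φ₁ cos φ₂ cos Δλ = 0.273212
θ = atan2(y, x) = 27.8952° → 27.8952° (mod 360°)

27.9°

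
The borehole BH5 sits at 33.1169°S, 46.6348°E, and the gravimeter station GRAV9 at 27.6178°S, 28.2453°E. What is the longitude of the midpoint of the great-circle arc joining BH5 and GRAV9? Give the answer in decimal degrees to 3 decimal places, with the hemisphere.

37.179°E

Bx = cos φ₂ cos Δλ = 0.840812,  By = cos φ₂ sin Δλ = -0.279530
φₘ = atan2(sin φ₁ + sin φ₂, √((cos φ₁ + Bx)² + By²)) = -30.69130°
λₘ = λ₁ + atan2(By, cos φ₁ + Bx) = 37.17907°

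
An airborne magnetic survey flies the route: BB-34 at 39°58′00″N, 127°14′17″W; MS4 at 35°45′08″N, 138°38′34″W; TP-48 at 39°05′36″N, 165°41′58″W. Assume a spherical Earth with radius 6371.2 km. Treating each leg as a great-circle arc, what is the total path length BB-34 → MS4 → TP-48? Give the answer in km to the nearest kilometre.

3513 km

BB-34: φ = +39.96667°, λ = -127.23806°
MS4: φ = +35.75222°, λ = -138.64278°
TP-48: φ = +39.09333°, λ = -165.69944°
BB-34→MS4: c = 0.173337 rad, d = 1104.36 km
MS4→TP-48: c = 0.378103 rad, d = 2408.97 km
Total = 1104.36 + 2408.97 = 3513.34 km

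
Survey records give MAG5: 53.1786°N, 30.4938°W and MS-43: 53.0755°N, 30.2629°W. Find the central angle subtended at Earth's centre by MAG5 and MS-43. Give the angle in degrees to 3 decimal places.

0.173°

Δφ = -0.1031°,  Δλ = 0.2309°
a = sin²(Δφ/2) + cos φ₁ cos φ₂ sin²(Δλ/2) = 0.000002
c = 2·arcsin(√a) = 0.003014 rad = 0.1727°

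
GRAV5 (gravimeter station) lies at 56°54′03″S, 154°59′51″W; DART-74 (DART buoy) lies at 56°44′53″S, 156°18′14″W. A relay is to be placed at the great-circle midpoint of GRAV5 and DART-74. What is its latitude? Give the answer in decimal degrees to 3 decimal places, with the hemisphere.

56.826°S

GRAV5: φ = -56.90083°, λ = -154.99750°
DART-74: φ = -56.74806°, λ = -156.30389°
Bx = cos φ₂ cos Δλ = 0.548179,  By = cos φ₂ sin Δλ = -0.012501
φₘ = atan2(sin φ₁ + sin φ₂, √((cos φ₁ + Bx)² + By²)) = -56.82615°
λₘ = λ₁ + atan2(By, cos φ₁ + Bx) = -155.65203°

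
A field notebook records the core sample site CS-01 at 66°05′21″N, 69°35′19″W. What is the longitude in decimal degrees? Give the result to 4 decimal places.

69.5886°W

69° + 35′/60 + 19″/3600 = 69 + 0.58333 + 0.00528 = 69.5886°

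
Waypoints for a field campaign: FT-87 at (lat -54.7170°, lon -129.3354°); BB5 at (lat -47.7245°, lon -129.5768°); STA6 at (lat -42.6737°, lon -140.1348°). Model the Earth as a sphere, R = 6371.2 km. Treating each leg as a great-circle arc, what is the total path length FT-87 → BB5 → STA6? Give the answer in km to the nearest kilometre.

1776 km

FT-87→BB5: c = 0.122070 rad, d = 777.74 km
BB5→STA6: c = 0.156725 rad, d = 998.53 km
Total = 777.74 + 998.53 = 1776.26 km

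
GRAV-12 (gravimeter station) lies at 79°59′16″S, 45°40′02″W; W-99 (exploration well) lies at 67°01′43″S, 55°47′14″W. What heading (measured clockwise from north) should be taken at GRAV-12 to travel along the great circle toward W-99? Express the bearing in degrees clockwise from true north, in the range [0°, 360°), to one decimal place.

GRAV-12: φ = -79.98778°, λ = -45.66722°
W-99: φ = -67.02861°, λ = -55.78722°
Δλ = -10.1200°
y = sin Δλ · cos φ₂ = -0.068575
x = cos φ₁ sin φ₂ − sin φ₁ cos φ₂ cos Δλ = 0.218277
θ = atan2(y, x) = -17.4408° → 342.5592° (mod 360°)

342.6°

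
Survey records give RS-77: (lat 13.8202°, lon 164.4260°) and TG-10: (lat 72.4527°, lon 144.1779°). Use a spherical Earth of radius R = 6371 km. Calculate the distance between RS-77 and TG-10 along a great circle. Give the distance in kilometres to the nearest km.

Δφ = 58.6325°,  Δλ = -20.2481°
a = sin²(Δφ/2) + cos φ₁ cos φ₂ sin²(Δλ/2) = 0.248783
c = 2·arcsin(√a) = 1.044385 rad = 59.8389°
d = R·c = 6371 × 1.044385 = 6653.8 km

6654 km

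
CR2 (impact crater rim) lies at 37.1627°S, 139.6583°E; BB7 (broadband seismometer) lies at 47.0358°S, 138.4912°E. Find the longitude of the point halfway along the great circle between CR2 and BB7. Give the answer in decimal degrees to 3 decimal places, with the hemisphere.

Bx = cos φ₂ cos Δλ = 0.681400,  By = cos φ₂ sin Δλ = -0.013882
φₘ = atan2(sin φ₁ + sin φ₂, √((cos φ₁ + Bx)² + By²)) = -42.10072°
λₘ = λ₁ + atan2(By, cos φ₁ + Bx) = 139.12029°

139.120°E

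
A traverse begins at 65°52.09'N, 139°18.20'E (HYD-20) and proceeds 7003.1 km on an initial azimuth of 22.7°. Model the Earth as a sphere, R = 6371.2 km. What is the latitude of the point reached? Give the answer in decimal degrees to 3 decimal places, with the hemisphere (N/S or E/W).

48.644°N

HYD-20: φ = +65.86817°, λ = +139.30333°
δ = d/R = 7003.1/6371.2 = 1.099181 rad
φ₂ = arcsin(sin φ₁ cos δ + cos φ₁ sin δ cos θ)
   = arcsin(0.91261·0.45433 + 0.40884·0.89084·0.92254) = 48.64378°
λ₂ = λ₁ + atan2(sin θ sin δ cos φ₁, cos δ − sin φ₁ sin φ₂) = -72.04869°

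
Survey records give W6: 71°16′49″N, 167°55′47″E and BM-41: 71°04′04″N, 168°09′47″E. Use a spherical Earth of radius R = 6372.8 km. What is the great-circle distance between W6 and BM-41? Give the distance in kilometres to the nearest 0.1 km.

25.1 km

W6: φ = +71.28028°, λ = +167.92972°
BM-41: φ = +71.06778°, λ = +168.16306°
Δφ = -0.2125°,  Δλ = 0.2333°
a = sin²(Δφ/2) + cos φ₁ cos φ₂ sin²(Δλ/2) = 0.000004
c = 2·arcsin(√a) = 0.003935 rad = 0.2254°
d = R·c = 6372.8 × 0.003935 = 25.1 km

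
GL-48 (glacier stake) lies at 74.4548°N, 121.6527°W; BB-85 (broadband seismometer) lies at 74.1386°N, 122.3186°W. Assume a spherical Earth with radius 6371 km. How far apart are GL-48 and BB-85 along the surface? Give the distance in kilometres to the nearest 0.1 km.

Δφ = -0.3162°,  Δλ = -0.6659°
a = sin²(Δφ/2) + cos φ₁ cos φ₂ sin²(Δλ/2) = 0.000010
c = 2·arcsin(√a) = 0.006352 rad = 0.3640°
d = R·c = 6371 × 0.006352 = 40.5 km

40.5 km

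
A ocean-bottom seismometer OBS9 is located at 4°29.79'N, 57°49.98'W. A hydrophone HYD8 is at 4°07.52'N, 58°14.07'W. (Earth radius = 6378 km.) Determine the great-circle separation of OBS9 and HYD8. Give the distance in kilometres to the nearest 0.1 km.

OBS9: φ = +4.49650°, λ = -57.83300°
HYD8: φ = +4.12533°, λ = -58.23450°
Δφ = -0.3712°,  Δλ = -0.4015°
a = sin²(Δφ/2) + cos φ₁ cos φ₂ sin²(Δλ/2) = 0.000023
c = 2·arcsin(√a) = 0.009529 rad = 0.5459°
d = R·c = 6378 × 0.009529 = 60.8 km

60.8 km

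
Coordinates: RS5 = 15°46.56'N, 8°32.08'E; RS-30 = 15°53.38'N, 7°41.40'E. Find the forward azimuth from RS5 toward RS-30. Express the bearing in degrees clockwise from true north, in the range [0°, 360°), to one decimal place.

278.1°

RS5: φ = +15.77600°, λ = +8.53467°
RS-30: φ = +15.88967°, λ = +7.69000°
Δλ = -0.8447°
y = sin Δλ · cos φ₂ = -0.014178
x = cos φ₁ sin φ₂ − sin φ₁ cos φ₂ cos Δλ = 0.002012
θ = atan2(y, x) = -81.9222° → 278.0778° (mod 360°)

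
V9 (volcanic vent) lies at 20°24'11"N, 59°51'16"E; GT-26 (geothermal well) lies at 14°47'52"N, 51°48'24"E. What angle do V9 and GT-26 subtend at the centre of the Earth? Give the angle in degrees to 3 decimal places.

9.497°

V9: φ = +20.40306°, λ = +59.85444°
GT-26: φ = +14.79778°, λ = +51.80667°
Δφ = -5.6053°,  Δλ = -8.0478°
a = sin²(Δφ/2) + cos φ₁ cos φ₂ sin²(Δλ/2) = 0.006853
c = 2·arcsin(√a) = 0.165755 rad = 9.4971°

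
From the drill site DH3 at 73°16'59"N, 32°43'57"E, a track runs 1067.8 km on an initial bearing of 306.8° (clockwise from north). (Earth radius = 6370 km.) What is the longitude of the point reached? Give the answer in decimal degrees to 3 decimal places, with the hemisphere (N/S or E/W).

DH3: φ = +73.28306°, λ = +32.73250°
δ = d/R = 1067.8/6370 = 0.167630 rad
φ₂ = arcsin(sin φ₁ cos δ + cos φ₁ sin δ cos θ)
   = arcsin(0.95774·0.98598 + 0.28764·0.16685·0.59902) = 76.67075°
λ₂ = λ₁ + atan2(sin θ sin δ cos φ₁, cos δ − sin φ₁ sin φ₂) = -2.68189°

2.682°W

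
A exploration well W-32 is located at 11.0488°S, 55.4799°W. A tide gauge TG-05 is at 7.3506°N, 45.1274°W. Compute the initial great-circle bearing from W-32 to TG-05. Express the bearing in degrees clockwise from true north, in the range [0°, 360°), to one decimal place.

Δλ = 10.3525°
y = sin Δλ · cos φ₂ = 0.178227
x = cos φ₁ sin φ₂ − sin φ₁ cos φ₂ cos Δλ = 0.312545
θ = atan2(y, x) = 29.6937° → 29.6937° (mod 360°)

29.7°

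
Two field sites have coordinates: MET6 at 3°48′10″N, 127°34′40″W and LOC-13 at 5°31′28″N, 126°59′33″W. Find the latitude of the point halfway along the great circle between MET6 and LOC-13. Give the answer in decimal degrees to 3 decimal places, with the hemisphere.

MET6: φ = +3.80278°, λ = -127.57778°
LOC-13: φ = +5.52444°, λ = -126.99250°
Bx = cos φ₂ cos Δλ = 0.995303,  By = cos φ₂ sin Δλ = 0.010167
φₘ = atan2(sin φ₁ + sin φ₂, √((cos φ₁ + Bx)² + By²)) = 4.66367°
λₘ = λ₁ + atan2(By, cos φ₁ + Bx) = -127.28550°

4.664°N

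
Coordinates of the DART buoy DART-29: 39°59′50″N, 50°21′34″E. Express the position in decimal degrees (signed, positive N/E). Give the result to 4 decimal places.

lat: 39.9972° N → +39.9972°
lon: 50.3594° E → +50.3594°

+39.9972°, +50.3594°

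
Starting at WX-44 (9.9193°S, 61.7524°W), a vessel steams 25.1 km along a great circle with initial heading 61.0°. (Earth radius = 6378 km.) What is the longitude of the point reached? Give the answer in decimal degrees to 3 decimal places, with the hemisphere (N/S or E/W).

61.552°W

δ = d/R = 25.1/6378 = 0.003935 rad
φ₂ = arcsin(sin φ₁ cos δ + cos φ₁ sin δ cos θ)
   = arcsin(-0.17226·0.99999 + 0.98505·0.00394·0.48481) = -9.80993°
λ₂ = λ₁ + atan2(sin θ sin δ cos φ₁, cos δ − sin φ₁ sin φ₂) = -61.55226°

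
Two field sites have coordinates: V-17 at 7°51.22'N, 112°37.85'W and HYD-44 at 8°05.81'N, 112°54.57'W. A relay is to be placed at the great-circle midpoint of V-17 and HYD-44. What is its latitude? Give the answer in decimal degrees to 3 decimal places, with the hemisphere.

7.975°N

V-17: φ = +7.85367°, λ = -112.63083°
HYD-44: φ = +8.09683°, λ = -112.90950°
Bx = cos φ₂ cos Δλ = 0.990020,  By = cos φ₂ sin Δλ = -0.004815
φₘ = atan2(sin φ₁ + sin φ₂, √((cos φ₁ + Bx)² + By²)) = 7.97527°
λₘ = λ₁ + atan2(By, cos φ₁ + Bx) = -112.77013°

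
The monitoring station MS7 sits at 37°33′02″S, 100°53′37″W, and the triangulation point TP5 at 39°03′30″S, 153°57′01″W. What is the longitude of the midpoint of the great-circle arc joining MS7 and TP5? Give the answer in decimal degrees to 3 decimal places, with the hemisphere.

MS7: φ = -37.55056°, λ = -100.89361°
TP5: φ = -39.05833°, λ = -153.95028°
Bx = cos φ₂ cos Δλ = 0.466699,  By = cos φ₂ sin Δλ = -0.620606
φₘ = atan2(sin φ₁ + sin φ₂, √((cos φ₁ + Bx)² + By²)) = -41.43859°
λₘ = λ₁ + atan2(By, cos φ₁ + Bx) = -127.12467°

127.125°W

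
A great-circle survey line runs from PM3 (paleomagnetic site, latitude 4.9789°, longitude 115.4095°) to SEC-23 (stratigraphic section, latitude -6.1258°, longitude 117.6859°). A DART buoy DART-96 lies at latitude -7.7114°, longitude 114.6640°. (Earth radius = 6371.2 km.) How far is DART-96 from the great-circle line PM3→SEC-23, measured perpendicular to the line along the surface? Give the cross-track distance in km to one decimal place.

361.9 km

δ₁₃ = central angle PM3→DART-96 = 0.221868 rad  (haversine)
θ₁₃ = bearing PM3→DART-96 = 183.359°,  θ₁₂ = bearing PM3→SEC-23 = 168.408°
dₓₜ = R·arcsin(sin δ₁₃ · sin(θ₁₃ − θ₁₂)) = 6371.2·arcsin(0.22005·sin(14.951°)) = 361.898 km
|dₓₜ| = 361.898 km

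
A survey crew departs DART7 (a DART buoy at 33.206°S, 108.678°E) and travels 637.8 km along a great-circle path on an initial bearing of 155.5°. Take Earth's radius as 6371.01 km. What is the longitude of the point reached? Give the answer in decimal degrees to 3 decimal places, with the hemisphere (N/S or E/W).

111.709°E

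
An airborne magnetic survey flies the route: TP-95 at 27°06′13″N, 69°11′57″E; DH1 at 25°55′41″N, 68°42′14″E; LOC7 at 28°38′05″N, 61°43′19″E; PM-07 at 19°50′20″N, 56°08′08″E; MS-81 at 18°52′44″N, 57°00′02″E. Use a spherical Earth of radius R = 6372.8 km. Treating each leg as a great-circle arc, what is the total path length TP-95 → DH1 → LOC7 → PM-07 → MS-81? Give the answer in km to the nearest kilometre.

2163 km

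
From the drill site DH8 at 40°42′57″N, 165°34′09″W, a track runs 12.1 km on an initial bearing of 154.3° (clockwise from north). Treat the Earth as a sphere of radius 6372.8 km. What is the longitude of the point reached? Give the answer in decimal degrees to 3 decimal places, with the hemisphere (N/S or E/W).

165.507°W

DH8: φ = +40.71583°, λ = -165.56917°
δ = d/R = 12.1/6372.8 = 0.001899 rad
φ₂ = arcsin(sin φ₁ cos δ + cos φ₁ sin δ cos θ)
   = arcsin(0.65231·1.00000 + 0.75795·0.00190·-0.90108) = 40.61779°
λ₂ = λ₁ + atan2(sin θ sin δ cos φ₁, cos δ − sin φ₁ sin φ₂) = -165.50702°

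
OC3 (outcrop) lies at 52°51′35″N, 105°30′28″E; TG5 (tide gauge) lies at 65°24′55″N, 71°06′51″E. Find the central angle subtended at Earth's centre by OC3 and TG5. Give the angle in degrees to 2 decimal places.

21.22°

OC3: φ = +52.85972°, λ = +105.50778°
TG5: φ = +65.41528°, λ = +71.11417°
Δφ = 12.5556°,  Δλ = -34.3936°
a = sin²(Δφ/2) + cos φ₁ cos φ₂ sin²(Δλ/2) = 0.033914
c = 2·arcsin(√a) = 0.370430 rad = 21.2241°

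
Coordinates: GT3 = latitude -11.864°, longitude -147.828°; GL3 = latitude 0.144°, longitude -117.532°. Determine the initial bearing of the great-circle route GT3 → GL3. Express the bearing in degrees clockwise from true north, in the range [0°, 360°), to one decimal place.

Δλ = 30.2960°
y = sin Δλ · cos φ₂ = 0.504466
x = cos φ₁ sin φ₂ − sin φ₁ cos φ₂ cos Δλ = 0.179971
θ = atan2(y, x) = 70.3658° → 70.3658° (mod 360°)

70.4°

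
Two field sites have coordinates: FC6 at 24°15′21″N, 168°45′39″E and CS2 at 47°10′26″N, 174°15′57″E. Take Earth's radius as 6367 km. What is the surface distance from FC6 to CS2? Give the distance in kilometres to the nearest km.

FC6: φ = +24.25583°, λ = +168.76083°
CS2: φ = +47.17389°, λ = +174.26583°
Δφ = 22.9181°,  Δλ = 5.5050°
a = sin²(Δφ/2) + cos φ₁ cos φ₂ sin²(Δλ/2) = 0.040898
c = 2·arcsin(√a) = 0.407273 rad = 23.3350°
d = R·c = 6367 × 0.407273 = 2593.1 km

2593 km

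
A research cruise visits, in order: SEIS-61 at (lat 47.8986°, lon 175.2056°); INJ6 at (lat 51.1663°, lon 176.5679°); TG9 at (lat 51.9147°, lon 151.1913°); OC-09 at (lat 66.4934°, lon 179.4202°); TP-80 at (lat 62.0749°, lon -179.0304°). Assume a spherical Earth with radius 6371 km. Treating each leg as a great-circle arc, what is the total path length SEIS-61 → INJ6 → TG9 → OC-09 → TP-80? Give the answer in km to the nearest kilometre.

SEIS-61→INJ6: c = 0.059080 rad, d = 376.40 km
INJ6→TG9: c = 0.274381 rad, d = 1748.08 km
TG9→OC-09: c = 0.352416 rad, d = 2245.24 km
OC-09→TP-80: c = 0.077999 rad, d = 496.93 km
Total = 376.40 + 1748.08 + 2245.24 + 496.93 = 4866.65 km

4867 km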